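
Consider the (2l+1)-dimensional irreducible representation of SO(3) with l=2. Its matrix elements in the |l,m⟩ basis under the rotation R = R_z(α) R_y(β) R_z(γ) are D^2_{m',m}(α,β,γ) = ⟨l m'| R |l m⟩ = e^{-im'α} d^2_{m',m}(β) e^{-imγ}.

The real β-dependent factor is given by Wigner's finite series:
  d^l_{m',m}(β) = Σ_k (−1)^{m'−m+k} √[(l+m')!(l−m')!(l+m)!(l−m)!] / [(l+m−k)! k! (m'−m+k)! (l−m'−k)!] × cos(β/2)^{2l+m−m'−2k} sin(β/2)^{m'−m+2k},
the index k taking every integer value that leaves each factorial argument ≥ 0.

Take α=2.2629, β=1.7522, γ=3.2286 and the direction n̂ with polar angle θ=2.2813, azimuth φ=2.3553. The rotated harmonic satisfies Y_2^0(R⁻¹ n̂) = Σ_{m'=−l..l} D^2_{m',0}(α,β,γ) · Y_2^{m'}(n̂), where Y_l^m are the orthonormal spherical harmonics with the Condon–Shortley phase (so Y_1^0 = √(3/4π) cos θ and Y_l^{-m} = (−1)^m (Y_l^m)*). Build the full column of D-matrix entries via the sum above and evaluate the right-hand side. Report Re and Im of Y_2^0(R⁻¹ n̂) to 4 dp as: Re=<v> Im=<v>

Re=0.3845 Im=0.0000

Need the full column D^2_{m',0} for m'=−2..2 at α=2.2629, β=1.7522, γ=3.2286.
cos(β/2)=0.640152, sin(β/2)=0.768248
d^2_{-2,0}: single k=2 term ⇒ +0.592441;  D = -0.109903-0.582158i
d^2_{-1,0}: k∈[1..2] ⇒ +0.493659 -0.710990 = -0.217331;  D = +0.138692-0.167324i
d^2_{0,0}: k∈[0..2] ⇒ +0.167932 -0.967452 +0.348342 = -0.451178;  D = -0.451178+0.000000i
d^2_{1,0}: k∈[0..1] ⇒ -0.493659 +0.710990 = +0.217331;  D = -0.138692-0.167324i
d^2_{2,0}: single k=0 term ⇒ +0.592441;  D = -0.109903+0.582158i
Y_2^{m'}(θ=2.2813,φ=2.3553) and Σ D·Y over m':
  (-0.1099-0.5822i)·(-0.0004+0.2220i)  (+0.1387-0.1673i)·(+0.2698+0.2703i)  (-0.4512+0.0000i)·(+0.0871+0.0000i)  (-0.1387-0.1673i)·(-0.2698+0.2703i)  (-0.1099+0.5822i)·(-0.0004-0.2220i)
Y_2^0(R⁻¹ n̂) = +0.384531-0.000000i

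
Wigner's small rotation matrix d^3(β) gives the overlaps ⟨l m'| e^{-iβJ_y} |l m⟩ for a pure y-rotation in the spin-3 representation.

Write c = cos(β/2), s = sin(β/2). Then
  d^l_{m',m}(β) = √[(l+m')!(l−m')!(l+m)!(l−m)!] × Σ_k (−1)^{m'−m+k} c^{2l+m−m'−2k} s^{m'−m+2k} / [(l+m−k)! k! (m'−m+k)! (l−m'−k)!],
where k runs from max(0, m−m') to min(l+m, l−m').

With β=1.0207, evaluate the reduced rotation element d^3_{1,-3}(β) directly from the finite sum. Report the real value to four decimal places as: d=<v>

d^3_{1,-3}(β=1.0207) via Wigner's sum:
c=cos(1.0207/2)=0.872574, s=sin(1.0207/2)=0.488483; N=√[24·2·1·720]=185.903201
Admissible k: 0..0 (factorial args all ≥0)
  k=0: (−1)^4·185.9032/(48)·0.8726^2·0.4885^4 = +0.167898
d^3_{1,-3}(1.0207) = +0.167898

d=0.1679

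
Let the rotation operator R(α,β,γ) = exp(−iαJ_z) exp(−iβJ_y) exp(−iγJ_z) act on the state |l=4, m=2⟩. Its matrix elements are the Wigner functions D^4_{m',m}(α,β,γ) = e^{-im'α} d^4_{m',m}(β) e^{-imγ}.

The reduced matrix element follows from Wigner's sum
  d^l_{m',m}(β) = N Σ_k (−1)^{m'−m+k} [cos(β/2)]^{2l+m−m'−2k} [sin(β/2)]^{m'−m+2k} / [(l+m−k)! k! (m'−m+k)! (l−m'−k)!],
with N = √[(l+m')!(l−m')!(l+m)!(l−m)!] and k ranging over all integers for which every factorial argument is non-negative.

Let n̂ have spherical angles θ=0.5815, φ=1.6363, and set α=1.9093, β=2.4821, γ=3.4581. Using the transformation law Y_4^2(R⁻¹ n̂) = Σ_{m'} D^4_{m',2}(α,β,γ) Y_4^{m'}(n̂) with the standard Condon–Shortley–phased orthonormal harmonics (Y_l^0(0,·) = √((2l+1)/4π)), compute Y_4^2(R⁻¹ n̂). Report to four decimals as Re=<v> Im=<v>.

Re=-0.0587 Im=0.0193

Need the full column D^4_{m',2} for m'=−4..4 at α=1.9093, β=2.4821, γ=3.4581.
cos(β/2)=0.323803, sin(β/2)=0.946125
d^4_{-4,2}: single k=6 term ⇒ +0.397952;  D = +0.298920+0.262702i
d^4_{-3,2}: k∈[5..6] ⇒ +0.288915 -0.822210 = -0.533296;  D = -0.199046+0.494758i
d^4_{-2,2}: k∈[4..6] ⇒ +0.132132 -0.902470 +0.642076 = -0.128262;  D = +0.128138+0.005641i
d^4_{-1,2}: k∈[3..5] ⇒ +0.042635 -0.545997 +0.932299 = +0.428937;  D = +0.124508+0.410468i
d^4_{0,2}: k∈[2..4] ⇒ +0.009788 -0.222847 +0.713465 = +0.500406;  D = +0.403452-0.296029i
d^4_{1,2}: k∈[1..3] ⇒ +0.001498 -0.063952 +0.363998 = +0.301544;  D = -0.248998-0.170085i
d^4_{2,2}: k∈[0..2] ⇒ +0.000121 -0.012381 +0.132132 = +0.119872;  D = -0.030906+0.115819i
d^4_{3,2}: k∈[0..1] ⇒ -0.001321 +0.033840 = +0.032519;  D = +0.032421-0.002525i
d^4_{4,2}: single k=0 term ⇒ +0.005460;  D = -0.002207-0.004993i
Y_4^{m'}(θ=0.5815,φ=1.6363) and Σ D·Y over m':
  (+0.2989+0.2627i)·(+0.0389-0.0104i)  (-0.1990+0.4948i)·(+0.0338+0.1700i)  (+0.1281+0.0056i)·(-0.3891+0.0513i)  (+0.1245+0.4105i)·(-0.0268-0.4091i)  (+0.4035-0.2960i)·(-0.0933+0.0000i)  (-0.2490-0.1701i)·(+0.0268-0.4091i)  (-0.0309+0.1158i)·(-0.3891-0.0513i)  (+0.0324-0.0025i)·(-0.0338+0.1700i)  (-0.0022-0.0050i)·(+0.0389+0.0104i)
Y_4^2(R⁻¹ n̂) = -0.058693+0.019267i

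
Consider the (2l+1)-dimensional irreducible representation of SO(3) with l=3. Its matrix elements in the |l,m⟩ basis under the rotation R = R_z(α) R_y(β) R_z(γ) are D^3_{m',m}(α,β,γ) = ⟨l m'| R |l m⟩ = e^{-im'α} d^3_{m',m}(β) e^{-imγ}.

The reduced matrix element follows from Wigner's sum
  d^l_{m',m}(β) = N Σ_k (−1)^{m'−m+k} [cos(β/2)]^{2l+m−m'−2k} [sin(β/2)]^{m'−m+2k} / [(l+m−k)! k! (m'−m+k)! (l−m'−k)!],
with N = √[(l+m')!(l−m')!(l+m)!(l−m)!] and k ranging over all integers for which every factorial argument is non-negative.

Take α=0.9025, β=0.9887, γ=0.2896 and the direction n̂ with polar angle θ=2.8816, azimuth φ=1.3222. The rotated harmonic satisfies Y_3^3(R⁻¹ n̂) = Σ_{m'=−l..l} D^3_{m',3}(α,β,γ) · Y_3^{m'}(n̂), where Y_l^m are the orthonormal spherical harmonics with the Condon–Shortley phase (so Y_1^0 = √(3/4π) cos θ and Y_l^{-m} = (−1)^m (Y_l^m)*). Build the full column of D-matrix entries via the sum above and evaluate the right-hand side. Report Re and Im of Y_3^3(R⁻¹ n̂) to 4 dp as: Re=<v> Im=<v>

Need the full column D^3_{m',3} for m'=−3..3 at α=0.9025, β=0.9887, γ=0.2896.
cos(β/2)=0.880277, sin(β/2)=0.474460
d^3_{-3,3}: single k=6 term ⇒ +0.011408;  D = -0.003020+0.011001i
d^3_{-2,3}: single k=5 term ⇒ +0.051843;  D = +0.030735+0.041750i
d^3_{-1,3}: single k=4 term ⇒ +0.152083;  D = +0.151997+0.005124i
d^3_{0,3}: single k=3 term ⇒ +0.325815;  D = +0.210393-0.248778i
d^3_{1,3}: single k=2 term ⇒ +0.523506;  D = -0.104263-0.513019i
d^3_{2,3}: single k=1 term ⇒ +0.614288;  D = -0.548293-0.276993i
d^3_{3,3}: single k=0 term ⇒ +0.465283;  D = -0.422008+0.195952i
Y_3^{m'}(θ=2.8816,φ=1.3222) and Σ D·Y over m':
  (-0.0030+0.0110i)·(-0.0048+0.0052i)  (+0.0307+0.0417i)·(+0.0574+0.0311i)  (+0.1520+0.0051i)·(+0.0750-0.2955i)  (+0.2104-0.2488i)·(-0.6021+0.0000i)  (-0.1043-0.5130i)·(-0.0750-0.2955i)  (-0.5483-0.2770i)·(+0.0574-0.0311i)  (-0.4220+0.1960i)·(+0.0048+0.0052i)
Y_3^3(R⁻¹ n̂) = -0.300245+0.177758i

Re=-0.3002 Im=0.1778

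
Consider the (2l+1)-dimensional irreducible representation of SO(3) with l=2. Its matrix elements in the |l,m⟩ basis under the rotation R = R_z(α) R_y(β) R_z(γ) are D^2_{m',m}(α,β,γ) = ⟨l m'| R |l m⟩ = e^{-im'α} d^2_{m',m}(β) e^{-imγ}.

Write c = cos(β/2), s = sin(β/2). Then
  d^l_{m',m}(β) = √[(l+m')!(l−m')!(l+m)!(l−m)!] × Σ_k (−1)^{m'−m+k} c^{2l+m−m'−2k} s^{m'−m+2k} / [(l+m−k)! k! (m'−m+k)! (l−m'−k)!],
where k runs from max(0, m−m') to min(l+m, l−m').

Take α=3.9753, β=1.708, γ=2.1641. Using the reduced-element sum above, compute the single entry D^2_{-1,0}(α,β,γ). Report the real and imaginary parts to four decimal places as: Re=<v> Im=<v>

First d^2_{-1,0}(β=1.708), then the phase factors e^{-i(-1)α} and e^{-i(0)γ}:
Half-angle: c=0.656973, s=0.753914. N=√(1·6·2·2)=4.898979
k: max(0,(0)−(-1))=1 … min(2+(0),2−(-1))=2
  k=1: (−1)^0·4.8990/(2)·0.6570^3·0.7539^1 = +0.523648
  k=2: (−1)^1·4.8990/(2)·0.6570^1·0.7539^3 = -0.689587
d^2_{-1,0}(1.708) = +0.523648 -0.689587 = -0.165939
Attach z-rotation phases: D = e^{-i(-1)(3.9753)}·(-0.165939)·e^{-i(0)(2.1641)} = +0.111533+0.122866i

Re=0.1115 Im=0.1229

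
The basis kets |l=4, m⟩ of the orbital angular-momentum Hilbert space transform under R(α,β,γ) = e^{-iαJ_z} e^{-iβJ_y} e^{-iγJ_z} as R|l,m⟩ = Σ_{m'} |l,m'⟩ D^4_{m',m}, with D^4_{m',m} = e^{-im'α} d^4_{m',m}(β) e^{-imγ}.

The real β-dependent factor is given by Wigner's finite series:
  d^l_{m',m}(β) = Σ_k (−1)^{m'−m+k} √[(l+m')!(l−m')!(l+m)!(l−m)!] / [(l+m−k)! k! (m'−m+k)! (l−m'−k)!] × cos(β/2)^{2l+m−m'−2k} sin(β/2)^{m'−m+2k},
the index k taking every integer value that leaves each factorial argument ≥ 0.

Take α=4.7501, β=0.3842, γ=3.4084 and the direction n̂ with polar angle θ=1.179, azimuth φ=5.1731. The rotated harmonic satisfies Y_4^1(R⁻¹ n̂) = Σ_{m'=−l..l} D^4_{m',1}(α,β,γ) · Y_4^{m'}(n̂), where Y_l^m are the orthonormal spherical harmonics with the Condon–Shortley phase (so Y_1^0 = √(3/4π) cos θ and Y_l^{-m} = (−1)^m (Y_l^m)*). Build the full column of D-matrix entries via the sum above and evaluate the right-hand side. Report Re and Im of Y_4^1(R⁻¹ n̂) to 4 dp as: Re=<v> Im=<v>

Re=0.0321 Im=0.0089

Need the full column D^4_{m',1} for m'=−4..4 at α=4.7501, β=0.3842, γ=3.4084.
cos(β/2)=0.981605, sin(β/2)=0.190921
d^4_{-4,1}: single k=5 term ⇒ +0.001795;  D = -0.001783+0.000208i
d^4_{-3,1}: k∈[4..5] ⇒ +0.016318 -0.000370 = +0.015948;  D = -0.002441-0.015760i
d^4_{-2,1}: k∈[3..5] ⇒ +0.089693 -0.005090 +0.000039 = +0.084642;  D = +0.083097-0.016101i
d^4_{-1,1}: k∈[2..5] ⇒ +0.326083 -0.037007 +0.000700 -0.000002 = +0.289774;  D = +0.065807+0.282203i
d^4_{0,1}: k∈[1..4] ⇒ +0.749768 -0.170181 +0.006438 -0.000041 = +0.585984;  D = -0.565251+0.154497i
d^4_{1,1}: k∈[0..3] ⇒ +0.861977 -0.489124 +0.037007 -0.000467 = +0.409393;  D = -0.122750-0.390558i
d^4_{2,1}: k∈[0..2] ⇒ -0.711292 +0.134540 -0.003393 = -0.580146;  D = -0.546502+0.194690i
d^4_{3,1}: k∈[0..1] ⇒ +0.258820 -0.016318 = +0.242502;  D = +0.089935+0.225208i
d^4_{4,1}: single k=0 term ⇒ -0.047461;  D = +0.043382-0.019251i
Y_4^{m'}(θ=1.179,φ=5.1731) and Σ D·Y over m':
  (-0.0018+0.0002i)·(-0.0868-0.3110i)  (-0.0024-0.0158i)·(-0.3706-0.0708i)  (+0.0831-0.0161i)·(-0.0036+0.0047i)  (+0.0658+0.2822i)·(-0.1469-0.2960i)  (-0.5653+0.1545i)·(-0.0667+0.0000i)  (-0.1227-0.3906i)·(+0.1469-0.2960i)  (-0.5465+0.1947i)·(-0.0036-0.0047i)  (+0.0899+0.2252i)·(+0.3706-0.0708i)  (+0.0434-0.0193i)·(-0.0868+0.3110i)
Y_4^1(R⁻¹ n̂) = +0.032051+0.008854i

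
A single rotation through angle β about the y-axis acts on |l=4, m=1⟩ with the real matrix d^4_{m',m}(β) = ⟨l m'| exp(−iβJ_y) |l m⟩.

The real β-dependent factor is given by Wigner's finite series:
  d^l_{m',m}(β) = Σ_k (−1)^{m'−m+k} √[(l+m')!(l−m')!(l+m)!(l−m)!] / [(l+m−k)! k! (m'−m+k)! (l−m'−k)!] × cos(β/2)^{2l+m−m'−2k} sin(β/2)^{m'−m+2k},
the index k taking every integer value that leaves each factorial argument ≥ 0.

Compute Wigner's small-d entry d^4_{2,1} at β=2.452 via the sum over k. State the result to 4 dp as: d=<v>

d^4_{2,1}(β=2.452) via Wigner's sum:
c=cos(2.452/2)=0.338005, s=sin(2.452/2)=0.941144; N=√[720·2·120·6]=1018.233765
Admissible k: 0..2 (factorial args all ≥0)
  k=0: (−1)^1·1018.2338/(240)·0.3380^7·0.9411^1 = -0.002013
  k=1: (−1)^2·1018.2338/(48)·0.3380^5·0.9411^3 = +0.078017
  k=2: (−1)^3·1018.2338/(72)·0.3380^3·0.9411^5 = -0.403242
d^4_{2,1}(2.452) = -0.002013 +0.078017 -0.403242 = -0.327237

d=-0.3272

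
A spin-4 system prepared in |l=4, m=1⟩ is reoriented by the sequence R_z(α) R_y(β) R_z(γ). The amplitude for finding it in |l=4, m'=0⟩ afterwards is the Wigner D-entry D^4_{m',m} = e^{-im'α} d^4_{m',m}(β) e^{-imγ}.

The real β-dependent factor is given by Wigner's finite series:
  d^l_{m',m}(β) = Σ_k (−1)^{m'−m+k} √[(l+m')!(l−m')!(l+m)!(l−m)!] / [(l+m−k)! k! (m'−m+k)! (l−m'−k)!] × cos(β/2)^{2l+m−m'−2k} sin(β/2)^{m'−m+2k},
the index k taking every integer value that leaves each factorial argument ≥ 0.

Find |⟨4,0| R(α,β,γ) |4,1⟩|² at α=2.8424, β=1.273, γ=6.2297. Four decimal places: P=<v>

First d^4_{0,1}(β=1.273), then the phase factors e^{-i(0)α} and e^{-i(1)γ}:
c=cos(1.273/2)=0.804181, s=sin(1.273/2)=0.594384; N=√[24·24·120·6]=643.987578
Admissible k: 1..4 (factorial args all ≥0)
  k=1: (−1)^0·643.9876/(144)·0.8042^7·0.5944^1 = +0.578175
  k=2: (−1)^1·643.9876/(24)·0.8042^5·0.5944^3 = -1.895124
  k=3: (−1)^2·643.9876/(24)·0.8042^3·0.5944^5 = +1.035297
  k=4: (−1)^3·643.9876/(144)·0.8042^1·0.5944^7 = -0.094263
d^4_{0,1}(1.273) = +0.578175 -1.895124 +1.035297 -0.094263 = -0.375915
|D^4_{0,1}|² = |d^4_{0,1}(β)|² = (-0.375915)² = 0.141312 (the z-rotation phases have unit modulus)

P=0.1413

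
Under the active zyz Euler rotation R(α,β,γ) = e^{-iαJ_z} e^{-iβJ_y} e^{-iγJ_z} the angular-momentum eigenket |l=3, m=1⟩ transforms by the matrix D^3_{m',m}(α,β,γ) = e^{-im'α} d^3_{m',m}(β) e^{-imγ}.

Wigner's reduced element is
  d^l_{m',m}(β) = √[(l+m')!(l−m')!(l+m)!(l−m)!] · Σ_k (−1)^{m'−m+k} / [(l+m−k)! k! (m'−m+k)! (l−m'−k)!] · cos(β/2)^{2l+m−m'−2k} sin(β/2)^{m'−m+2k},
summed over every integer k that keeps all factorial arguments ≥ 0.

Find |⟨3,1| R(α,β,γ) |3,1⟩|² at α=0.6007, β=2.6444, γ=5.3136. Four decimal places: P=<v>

P=0.0860

First d^3_{1,1}(β=2.6444), then the phase factors e^{-i(1)α} and e^{-i(1)γ}:
c=cos(2.6444/2)=0.246044, s=sin(2.6444/2)=0.969259; N=√[24·2·24·2]=48.000000
k∈{0,1,2} keeps every argument non-negative
  k=0: (−1)^0·48.0000/(48)·0.2460^6·0.9693^0 = +0.000222
  k=1: (−1)^1·48.0000/(6)·0.2460^4·0.9693^2 = -0.027543
  k=2: (−1)^2·48.0000/(8)·0.2460^2·0.9693^4 = +0.320579
d^3_{1,1}(2.6444) = +0.000222 -0.027543 +0.320579 = +0.293257
|D^3_{1,1}|² = |d^3_{1,1}(β)|² = (+0.293257)² = 0.086000 (the z-rotation phases have unit modulus)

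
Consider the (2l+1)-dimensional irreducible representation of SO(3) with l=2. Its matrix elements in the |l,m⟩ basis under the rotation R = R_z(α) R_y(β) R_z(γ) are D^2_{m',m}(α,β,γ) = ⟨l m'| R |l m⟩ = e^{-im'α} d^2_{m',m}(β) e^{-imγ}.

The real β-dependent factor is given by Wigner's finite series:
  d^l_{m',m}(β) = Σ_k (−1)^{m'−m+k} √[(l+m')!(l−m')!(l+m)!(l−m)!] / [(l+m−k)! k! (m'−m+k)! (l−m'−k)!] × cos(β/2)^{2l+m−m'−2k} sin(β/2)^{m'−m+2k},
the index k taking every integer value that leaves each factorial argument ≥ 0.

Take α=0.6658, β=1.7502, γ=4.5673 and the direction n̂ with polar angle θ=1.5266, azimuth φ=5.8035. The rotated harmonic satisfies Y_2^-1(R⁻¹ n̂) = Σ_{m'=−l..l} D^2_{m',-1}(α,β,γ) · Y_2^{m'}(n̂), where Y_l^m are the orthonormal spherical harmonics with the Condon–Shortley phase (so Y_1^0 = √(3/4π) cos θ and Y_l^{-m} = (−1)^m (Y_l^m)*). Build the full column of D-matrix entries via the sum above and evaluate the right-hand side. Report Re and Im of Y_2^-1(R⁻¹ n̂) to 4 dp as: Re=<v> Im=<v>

Need the full column D^2_{m',-1} for m'=−2..2 at α=0.6658, β=1.7502, γ=4.5673.
cos(β/2)=0.640920, sin(β/2)=0.767608
d^2_{-2,-1}: single k=1 term ⇒ +0.404186;  D = +0.374707-0.151528i
d^2_{-1,-1}: k∈[0..1] ⇒ +0.168739 -0.726119 = -0.557380;  D = -0.277295+0.483508i
d^2_{0,-1}: k∈[0..1] ⇒ -0.495024 +0.710064 = +0.215039;  D = -0.031090-0.212780i
d^2_{1,-1}: k∈[0..1] ⇒ +0.726119 -0.347182 = +0.378937;  D = -0.274691-0.261032i
d^2_{2,-1}: single k=0 term ⇒ -0.579765;  D = +0.577199+0.054480i
Y_2^{m'}(θ=1.5266,φ=5.8035) and Σ D·Y over m':
  (+0.3747-0.1515i)·(+0.2213+0.3157i)  (-0.2773+0.4835i)·(+0.0303+0.0157i)  (-0.0311-0.2128i)·(-0.3135+0.0000i)  (-0.2747-0.2610i)·(-0.0303+0.0157i)  (+0.5772+0.0545i)·(+0.2213-0.3157i)
Y_2^-1(R⁻¹ n̂) = +0.281859-0.004846i

Re=0.2819 Im=-0.0048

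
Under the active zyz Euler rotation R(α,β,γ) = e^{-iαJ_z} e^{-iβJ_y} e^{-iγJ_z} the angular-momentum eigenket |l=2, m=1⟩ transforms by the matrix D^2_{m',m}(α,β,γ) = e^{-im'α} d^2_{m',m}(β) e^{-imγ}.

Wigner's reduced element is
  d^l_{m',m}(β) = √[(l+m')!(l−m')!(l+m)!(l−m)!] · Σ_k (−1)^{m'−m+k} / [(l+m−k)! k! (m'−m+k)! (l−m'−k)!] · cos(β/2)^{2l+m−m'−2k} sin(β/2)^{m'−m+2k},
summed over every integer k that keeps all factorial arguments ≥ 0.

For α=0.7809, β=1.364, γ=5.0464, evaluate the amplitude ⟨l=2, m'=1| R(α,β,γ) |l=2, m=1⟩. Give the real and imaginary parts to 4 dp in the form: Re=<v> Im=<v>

Re=-0.3189 Im=-0.1564

Split into d^2_{1,1}(β=1.364) × two z-phases.
c=cos(1.364/2)=0.776314, s=sin(1.364/2)=0.630347; N=√[6·1·6·1]=6.000000
k: max(0,(1)−(1))=0 … min(2+(1),2−(1))=1
  k=0: (−1)^0·6.0000/(6)·0.7763^4·0.6303^0 = +0.363202
  k=1: (−1)^1·6.0000/(2)·0.7763^2·0.6303^2 = -0.718381
d^2_{1,1}(1.364) = +0.363202 -0.718381 = -0.355179
Attach z-rotation phases: D = e^{-i(1)(0.7809)}·(-0.355179)·e^{-i(1)(5.0464)} = -0.318905-0.156370i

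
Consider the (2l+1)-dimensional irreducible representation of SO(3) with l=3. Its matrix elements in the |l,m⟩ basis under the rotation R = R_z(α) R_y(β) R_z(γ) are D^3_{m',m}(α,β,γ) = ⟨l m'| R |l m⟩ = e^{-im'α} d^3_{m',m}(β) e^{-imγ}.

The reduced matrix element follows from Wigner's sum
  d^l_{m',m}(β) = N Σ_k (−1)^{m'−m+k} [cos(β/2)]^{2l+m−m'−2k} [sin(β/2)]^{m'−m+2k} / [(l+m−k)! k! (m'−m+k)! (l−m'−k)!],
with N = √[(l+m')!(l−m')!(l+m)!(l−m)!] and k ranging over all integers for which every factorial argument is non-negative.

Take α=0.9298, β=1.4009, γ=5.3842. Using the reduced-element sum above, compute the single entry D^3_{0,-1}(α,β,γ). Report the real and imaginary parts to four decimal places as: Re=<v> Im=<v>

Split into d^3_{0,-1}(β=1.4009) × two z-phases.
Half-angle: c=0.764552, s=0.644562. N=√(6·6·2·24)=41.569219
k: max(0,(-1)−(0))=0 … min(3+(-1),3−(0))=2
  k=0: (−1)^1·41.5692/(12)·0.7646^5·0.6446^1 = -0.583299
  k=1: (−1)^2·41.5692/(4)·0.7646^3·0.6446^3 = +1.243733
  k=2: (−1)^3·41.5692/(12)·0.7646^1·0.6446^5 = -0.294660
d^3_{0,-1}(1.4009) = -0.583299 +1.243733 -0.294660 = +0.365774
D = (+1.000000+0.000000i)·(+0.365774)·(+0.622404-0.782696i) = +0.227660-0.286290i

Re=0.2277 Im=-0.2863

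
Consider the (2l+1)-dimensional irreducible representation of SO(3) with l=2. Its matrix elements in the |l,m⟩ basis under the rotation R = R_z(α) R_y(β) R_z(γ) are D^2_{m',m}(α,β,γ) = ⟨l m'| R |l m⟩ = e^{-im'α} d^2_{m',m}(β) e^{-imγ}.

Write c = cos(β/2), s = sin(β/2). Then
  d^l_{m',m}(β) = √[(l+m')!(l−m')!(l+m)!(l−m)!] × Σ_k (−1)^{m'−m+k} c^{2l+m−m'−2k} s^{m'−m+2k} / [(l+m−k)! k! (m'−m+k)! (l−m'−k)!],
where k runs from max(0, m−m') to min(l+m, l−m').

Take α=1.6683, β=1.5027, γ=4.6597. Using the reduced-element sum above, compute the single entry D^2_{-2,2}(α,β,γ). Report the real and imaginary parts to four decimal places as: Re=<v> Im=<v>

Re=0.2074 Im=0.0642

D^2_{-2,2}(1.6683,1.5027,4.6597) = e^{-i·-2·1.6683}·d^2_{-2,2}(1.5027)·e^{-i·2·4.6597}. Compute d first:
With c≡cos(β/2)=0.730768 and s≡sin(β/2)=0.682626, N=[1·24·24·1]^{1/2}=24.000000
k: max(0,(2)−(-2))=4 … min(2+(2),2−(-2))=4
  k=4: (−1)^0·24.0000/(24)·0.7308^0·0.6826^4 = +0.217136
d^2_{-2,2}(1.5027) = +0.217136
Attach z-rotation phases: D = e^{-i(-2)(1.6683)}·(+0.217136)·e^{-i(2)(4.6597)} = +0.207413+0.064248i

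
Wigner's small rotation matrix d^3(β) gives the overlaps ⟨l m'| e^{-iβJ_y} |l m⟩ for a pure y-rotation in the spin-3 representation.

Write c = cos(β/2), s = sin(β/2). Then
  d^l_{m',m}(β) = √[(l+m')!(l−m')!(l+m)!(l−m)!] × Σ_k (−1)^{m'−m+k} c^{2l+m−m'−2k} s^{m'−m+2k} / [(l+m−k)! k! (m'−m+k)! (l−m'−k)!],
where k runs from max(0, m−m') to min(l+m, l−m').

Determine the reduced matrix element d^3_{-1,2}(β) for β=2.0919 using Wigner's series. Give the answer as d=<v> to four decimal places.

d^3_{-1,2}(β=2.0919) via Wigner's sum:
Half-angle: c=0.501080, s=0.865401. N=√(2·24·120·1)=75.894664
k: max(0,(2)−(-1))=3 … min(3+(2),3−(-1))=4
  k=3: (−1)^0·75.8947/(12)·0.5011^3·0.8654^3 = +0.515707
  k=4: (−1)^1·75.8947/(24)·0.5011^1·0.8654^5 = -0.769120
d^3_{-1,2}(2.0919) = +0.515707 -0.769120 = -0.253412

d=-0.2534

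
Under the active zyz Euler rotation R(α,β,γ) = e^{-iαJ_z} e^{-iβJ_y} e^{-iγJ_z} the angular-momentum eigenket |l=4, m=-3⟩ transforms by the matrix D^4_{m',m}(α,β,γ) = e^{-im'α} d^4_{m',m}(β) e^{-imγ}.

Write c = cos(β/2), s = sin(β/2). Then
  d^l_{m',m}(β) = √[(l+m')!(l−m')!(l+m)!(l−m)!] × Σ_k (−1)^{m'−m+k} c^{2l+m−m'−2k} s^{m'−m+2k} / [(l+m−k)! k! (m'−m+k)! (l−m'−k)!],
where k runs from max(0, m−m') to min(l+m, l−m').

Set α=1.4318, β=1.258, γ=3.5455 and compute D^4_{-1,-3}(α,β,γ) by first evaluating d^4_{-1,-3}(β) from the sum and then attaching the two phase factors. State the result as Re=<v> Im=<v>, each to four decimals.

First d^4_{-1,-3}(β=1.258), then the phase factors e^{-i(-1)α} and e^{-i(-3)γ}:
c=cos(1.258/2)=0.808616, s=sin(1.258/2)=0.588336; N=√[6·120·1·5040]=1904.940944
The bounds max(0,m−m')=0 and min(l+m,l−m')=1 give 2 terms
  k=0: (−1)^2·1904.9409/(240)·0.8086^6·0.5883^2 = +0.768027
  k=1: (−1)^3·1904.9409/(144)·0.8086^4·0.5883^4 = -0.677629
d^4_{-1,-3}(1.258) = +0.768027 -0.677629 = +0.090398
D = (+0.138549+0.990356i)·(+0.090398)·(-0.351408-0.936223i) = +0.079415-0.043186i

Re=0.0794 Im=-0.0432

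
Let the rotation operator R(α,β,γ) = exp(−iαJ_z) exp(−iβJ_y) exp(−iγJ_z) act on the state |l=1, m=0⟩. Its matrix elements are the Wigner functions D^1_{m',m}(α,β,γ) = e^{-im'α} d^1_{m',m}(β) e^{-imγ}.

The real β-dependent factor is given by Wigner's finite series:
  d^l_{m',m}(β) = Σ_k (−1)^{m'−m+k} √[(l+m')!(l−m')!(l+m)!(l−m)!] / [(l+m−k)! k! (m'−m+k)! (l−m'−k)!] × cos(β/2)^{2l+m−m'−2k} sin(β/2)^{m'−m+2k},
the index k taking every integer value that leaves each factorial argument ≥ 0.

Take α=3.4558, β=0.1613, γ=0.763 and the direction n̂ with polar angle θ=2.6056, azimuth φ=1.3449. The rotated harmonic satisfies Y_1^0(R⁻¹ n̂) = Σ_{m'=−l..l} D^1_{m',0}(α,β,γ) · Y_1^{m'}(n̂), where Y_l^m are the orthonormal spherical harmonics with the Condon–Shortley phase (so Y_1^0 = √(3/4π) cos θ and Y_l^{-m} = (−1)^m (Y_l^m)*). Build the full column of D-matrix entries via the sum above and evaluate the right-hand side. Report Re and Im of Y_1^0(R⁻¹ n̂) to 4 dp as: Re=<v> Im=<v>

Re=-0.4352 Im=0.0000

Need the full column D^1_{m',0} for m'=−1..1 at α=3.4558, β=0.1613, γ=0.763.
cos(β/2)=0.996750, sin(β/2)=0.080563
d^1_{-1,0}: single k=1 term ⇒ +0.113562;  D = -0.108003-0.035098i
d^1_{0,0}: k∈[0..1] ⇒ +0.993510 -0.006490 = +0.987019;  D = +0.987019+0.000000i
d^1_{1,0}: single k=0 term ⇒ -0.113562;  D = +0.108003-0.035098i
Y_1^{m'}(θ=2.6056,φ=1.3449) and Σ D·Y over m':
  (-0.1080-0.0351i)·(+0.0395-0.1720i)  (+0.9870+0.0000i)·(-0.4201+0.0000i)  (+0.1080-0.0351i)·(-0.0395-0.1720i)
Y_1^0(R⁻¹ n̂) = -0.435236+0.000000i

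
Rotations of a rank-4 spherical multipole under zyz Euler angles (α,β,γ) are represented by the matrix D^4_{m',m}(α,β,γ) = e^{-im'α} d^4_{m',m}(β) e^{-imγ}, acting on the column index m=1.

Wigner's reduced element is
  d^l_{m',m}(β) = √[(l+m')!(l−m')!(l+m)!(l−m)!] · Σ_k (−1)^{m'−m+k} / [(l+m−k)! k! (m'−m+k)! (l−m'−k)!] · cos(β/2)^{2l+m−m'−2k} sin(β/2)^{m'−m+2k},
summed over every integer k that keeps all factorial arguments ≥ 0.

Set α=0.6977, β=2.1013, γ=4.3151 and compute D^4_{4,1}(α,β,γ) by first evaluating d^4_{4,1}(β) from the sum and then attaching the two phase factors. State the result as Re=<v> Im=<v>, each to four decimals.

D^4_{4,1}(0.6977,2.1013,4.3151) = e^{-i·4·0.6977}·d^4_{4,1}(2.1013)·e^{-i·1·4.3151}. Compute d first:
With c≡cos(β/2)=0.497007 and s≡sin(β/2)=0.867746, N=[40320·1·120·6]^{1/2}=5387.986637
k∈{0} keeps every argument non-negative
  k=0: (−1)^3·5387.9866/(720)·0.4970^5·0.8677^3 = -0.148281
d^4_{4,1}(2.1013) = -0.148281
Phases: e^{-i·(4)·0.6977}=-0.939101-0.343642i, e^{-i·(1)·4.3151}=-0.386920+0.922113i ⇒ D=-0.100866+0.108689i

Re=-0.1009 Im=0.1087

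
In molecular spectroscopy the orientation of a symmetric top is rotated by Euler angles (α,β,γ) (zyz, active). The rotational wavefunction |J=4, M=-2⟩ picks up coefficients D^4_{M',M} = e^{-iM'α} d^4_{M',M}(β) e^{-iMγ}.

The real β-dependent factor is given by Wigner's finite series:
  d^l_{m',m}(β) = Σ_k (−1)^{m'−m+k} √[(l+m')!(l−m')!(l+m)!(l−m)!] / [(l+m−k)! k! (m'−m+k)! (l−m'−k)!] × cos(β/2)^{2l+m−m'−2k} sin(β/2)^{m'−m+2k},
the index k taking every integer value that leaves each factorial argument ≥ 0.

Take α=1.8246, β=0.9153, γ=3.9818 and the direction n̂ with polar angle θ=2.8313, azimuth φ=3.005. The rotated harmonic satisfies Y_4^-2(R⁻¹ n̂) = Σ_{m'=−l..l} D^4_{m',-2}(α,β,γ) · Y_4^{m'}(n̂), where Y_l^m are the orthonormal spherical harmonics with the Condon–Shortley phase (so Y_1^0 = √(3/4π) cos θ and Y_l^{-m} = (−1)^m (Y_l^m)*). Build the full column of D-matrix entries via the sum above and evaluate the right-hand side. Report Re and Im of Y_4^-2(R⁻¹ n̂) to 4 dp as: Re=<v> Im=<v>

Need the full column D^4_{m',-2} for m'=−4..4 at α=1.8246, β=0.9153, γ=3.9818.
cos(β/2)=0.897093, sin(β/2)=0.441841
d^4_{-4,-2}: single k=2 term ⇒ +0.538440;  D = -0.485778+0.232244i
d^4_{-3,-2}: k∈[1..2] ⇒ +0.773025 -0.562564 = +0.210461;  D = +0.135545+0.161001i
d^4_{-2,-2}: k∈[0..2] ⇒ +0.419470 -1.221066 +0.370260 = -0.431337;  D = -0.249647+0.351750i
d^4_{-1,-2}: k∈[0..2] ⇒ -0.876528 +1.063146 -0.171933 = +0.014685;  D = -0.013726-0.005220i
d^4_{0,-2}: k∈[0..2] ⇒ +0.965338 -0.624461 +0.056806 = +0.397683;  D = -0.043506+0.395296i
d^4_{1,-2}: k∈[0..2] ⇒ -0.708764 +0.257899 -0.012512 = -0.463377;  D = -0.458569+0.066581i
d^4_{2,-2}: k∈[0..2] ⇒ +0.370260 -0.071854 +0.001453 = +0.299858;  D = -0.116214-0.276422i
d^4_{3,-2}: k∈[0..1] ⇒ -0.136467 +0.011035 = -0.125433;  D = +0.099719-0.076089i
d^4_{4,-2}: single k=0 term ⇒ +0.031685;  D = +0.024929+0.019556i
Y_4^{m'}(θ=2.8313,φ=3.005) and Σ D·Y over m':
  (-0.4858+0.2322i)·(+0.0033+0.0020i)  (+0.1355+0.1610i)·(+0.0311+0.0135i)  (-0.2496+0.3517i)·(+0.1606+0.0450i)  (-0.0137-0.0052i)·(+0.4562+0.0627i)  (-0.0435+0.3953i)·(+0.4840+0.0000i)  (-0.4586+0.0666i)·(-0.4562+0.0627i)  (-0.1162-0.2764i)·(+0.1606-0.0450i)  (+0.0997-0.0761i)·(-0.0311+0.0135i)  (+0.0249+0.0196i)·(+0.0033-0.0020i)
Y_4^-2(R⁻¹ n̂) = +0.089023+0.145405i

Re=0.0890 Im=0.1454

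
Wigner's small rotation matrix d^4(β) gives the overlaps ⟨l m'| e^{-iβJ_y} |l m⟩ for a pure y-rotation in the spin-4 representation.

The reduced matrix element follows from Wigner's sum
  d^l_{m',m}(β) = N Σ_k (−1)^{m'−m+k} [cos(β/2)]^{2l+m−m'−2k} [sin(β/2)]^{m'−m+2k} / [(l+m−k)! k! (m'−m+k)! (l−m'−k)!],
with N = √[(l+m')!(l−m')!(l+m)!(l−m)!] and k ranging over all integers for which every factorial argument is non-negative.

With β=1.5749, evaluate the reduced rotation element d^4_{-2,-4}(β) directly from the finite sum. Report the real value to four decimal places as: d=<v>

d^4_{-2,-4}(β=1.5749) via Wigner's sum:
With c≡cos(β/2)=0.705654 and s≡sin(β/2)=0.708556, N=[2·720·1·40320]^{1/2}=7619.763776
k∈{0} keeps every argument non-negative
  k=0: (−1)^2·7619.7638/(1440)·0.7057^6·0.7086^2 = +0.328005
d^4_{-2,-4}(1.5749) = +0.328005

d=0.3280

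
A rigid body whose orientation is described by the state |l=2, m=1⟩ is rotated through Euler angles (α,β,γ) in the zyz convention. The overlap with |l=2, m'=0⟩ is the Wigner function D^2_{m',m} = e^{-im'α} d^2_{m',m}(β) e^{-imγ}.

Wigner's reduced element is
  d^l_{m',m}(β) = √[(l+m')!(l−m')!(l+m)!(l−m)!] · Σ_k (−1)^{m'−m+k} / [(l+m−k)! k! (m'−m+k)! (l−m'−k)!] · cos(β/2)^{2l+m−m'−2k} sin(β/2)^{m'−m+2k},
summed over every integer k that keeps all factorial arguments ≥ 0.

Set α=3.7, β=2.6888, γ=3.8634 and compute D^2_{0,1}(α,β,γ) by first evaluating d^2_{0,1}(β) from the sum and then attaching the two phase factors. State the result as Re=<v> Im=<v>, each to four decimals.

D^2_{0,1}(3.7,2.6888,3.8634) = e^{-i·0·3.7}·d^2_{0,1}(2.6888)·e^{-i·1·3.8634}. Compute d first:
c=cos(2.6888/2)=0.224467, s=sin(2.6888/2)=0.974482; N=√[2·2·6·1]=4.898979
The bounds max(0,m−m')=1 and min(l+m,l−m')=2 give 2 terms
  k=1: (−1)^0·4.8990/(2)·0.2245^3·0.9745^1 = +0.026997
  k=2: (−1)^1·4.8990/(2)·0.2245^1·0.9745^3 = -0.508803
d^2_{0,1}(2.6888) = +0.026997 -0.508803 = -0.481806
Phases: e^{-i·(0)·3.7}=+1.000000+0.000000i, e^{-i·(1)·3.8634}=-0.750613+0.660742i ⇒ D=+0.361650-0.318350i

Re=0.3617 Im=-0.3183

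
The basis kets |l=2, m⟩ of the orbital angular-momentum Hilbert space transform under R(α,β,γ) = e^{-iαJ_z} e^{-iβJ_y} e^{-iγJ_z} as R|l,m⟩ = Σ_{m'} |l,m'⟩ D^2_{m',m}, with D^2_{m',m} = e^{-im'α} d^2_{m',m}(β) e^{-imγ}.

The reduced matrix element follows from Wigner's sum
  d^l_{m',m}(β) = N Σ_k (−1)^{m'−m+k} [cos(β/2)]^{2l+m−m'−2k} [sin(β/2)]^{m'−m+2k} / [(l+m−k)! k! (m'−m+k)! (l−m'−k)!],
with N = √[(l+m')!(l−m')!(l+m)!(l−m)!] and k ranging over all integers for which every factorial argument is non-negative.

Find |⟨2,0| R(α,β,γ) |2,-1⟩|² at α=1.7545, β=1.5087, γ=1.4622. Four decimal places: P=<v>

Split into d^2_{0,-1}(β=1.5087) × two z-phases.
Half-angle: c=0.728717, s=0.684815. N=√(2·2·1·6)=4.898979
The bounds max(0,m−m')=0 and min(l+m,l−m')=1 give 2 terms
  k=0: (−1)^1·4.8990/(2)·0.7287^3·0.6848^1 = -0.649121
  k=1: (−1)^2·4.8990/(2)·0.7287^1·0.6848^3 = +0.573264
d^2_{0,-1}(1.5087) = -0.649121 +0.573264 = -0.075857
|D^2_{0,-1}|² = |d^2_{0,-1}(β)|² = (-0.075857)² = 0.005754 (the z-rotation phases have unit modulus)

P=0.0058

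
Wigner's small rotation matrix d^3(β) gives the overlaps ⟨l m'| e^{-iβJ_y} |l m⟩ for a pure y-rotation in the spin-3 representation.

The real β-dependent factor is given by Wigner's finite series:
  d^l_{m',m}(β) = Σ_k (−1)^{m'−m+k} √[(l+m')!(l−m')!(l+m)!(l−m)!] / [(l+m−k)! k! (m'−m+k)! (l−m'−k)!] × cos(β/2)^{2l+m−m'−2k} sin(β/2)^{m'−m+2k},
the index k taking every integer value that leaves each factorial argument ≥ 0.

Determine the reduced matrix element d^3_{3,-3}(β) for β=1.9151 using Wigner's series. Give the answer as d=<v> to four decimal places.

d=0.2991

d^3_{3,-3}(β=1.9151) via Wigner's sum:
With c≡cos(β/2)=0.575525 and s≡sin(β/2)=0.817784, N=[720·1·1·720]^{1/2}=720.000000
k: max(0,(-3)−(3))=0 … min(3+(-3),3−(3))=0
  k=0: (−1)^6·720.0000/(720)·0.5755^0·0.8178^6 = +0.299110
d^3_{3,-3}(1.9151) = +0.299110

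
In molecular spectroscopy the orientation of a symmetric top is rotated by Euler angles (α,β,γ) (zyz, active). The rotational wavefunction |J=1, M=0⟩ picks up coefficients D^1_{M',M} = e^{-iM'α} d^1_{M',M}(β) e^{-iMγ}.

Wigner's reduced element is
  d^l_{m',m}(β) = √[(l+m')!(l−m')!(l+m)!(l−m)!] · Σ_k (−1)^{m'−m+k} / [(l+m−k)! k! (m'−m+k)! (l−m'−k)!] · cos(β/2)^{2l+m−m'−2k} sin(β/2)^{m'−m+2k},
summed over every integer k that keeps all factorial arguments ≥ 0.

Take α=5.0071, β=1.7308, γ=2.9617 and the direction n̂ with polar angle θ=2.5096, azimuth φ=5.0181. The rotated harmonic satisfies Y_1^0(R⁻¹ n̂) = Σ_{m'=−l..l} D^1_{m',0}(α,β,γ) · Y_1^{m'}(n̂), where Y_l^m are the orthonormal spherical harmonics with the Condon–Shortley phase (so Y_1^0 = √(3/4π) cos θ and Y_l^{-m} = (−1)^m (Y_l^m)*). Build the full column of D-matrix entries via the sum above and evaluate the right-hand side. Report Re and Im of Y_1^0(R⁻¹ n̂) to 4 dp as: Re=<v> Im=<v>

Need the full column D^1_{m',0} for m'=−1..1 at α=5.0071, β=1.7308, γ=2.9617.
cos(β/2)=0.648336, sin(β/2)=0.761355
d^1_{-1,0}: single k=1 term ⇒ +0.698075;  D = +0.202765-0.667978i
d^1_{0,0}: k∈[0..1] ⇒ +0.420339 -0.579661 = -0.159322;  D = -0.159322+0.000000i
d^1_{1,0}: single k=0 term ⇒ -0.698075;  D = -0.202765-0.667978i
Y_1^{m'}(θ=2.5096,φ=5.0181) and Σ D·Y over m':
  (+0.2028-0.6680i)·(+0.0614+0.1946i)  (-0.1593+0.0000i)·(-0.3942+0.0000i)  (-0.2028-0.6680i)·(-0.0614+0.1946i)
Y_1^0(R⁻¹ n̂) = +0.347749+0.000000i

Re=0.3477 Im=0.0000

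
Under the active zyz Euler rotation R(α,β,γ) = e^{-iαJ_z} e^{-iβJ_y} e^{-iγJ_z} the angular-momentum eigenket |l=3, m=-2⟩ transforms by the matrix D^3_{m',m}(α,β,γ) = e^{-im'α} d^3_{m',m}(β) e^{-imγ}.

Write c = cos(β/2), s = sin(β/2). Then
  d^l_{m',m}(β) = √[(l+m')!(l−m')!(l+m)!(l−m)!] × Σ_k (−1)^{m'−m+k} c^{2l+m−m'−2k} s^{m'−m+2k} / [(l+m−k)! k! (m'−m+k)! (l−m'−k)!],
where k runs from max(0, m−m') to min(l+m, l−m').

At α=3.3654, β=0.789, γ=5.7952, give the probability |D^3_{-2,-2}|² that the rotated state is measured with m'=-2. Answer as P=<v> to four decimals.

Split into d^3_{-2,-2}(β=0.789) × two z-phases.
c=cos(0.789/2)=0.923189, s=sin(0.789/2)=0.384347; N=√[1·120·1·120]=120.000000
k: max(0,(-2)−(-2))=0 … min(3+(-2),3−(-2))=1
  k=0: (−1)^0·120.0000/(120)·0.9232^6·0.3843^0 = +0.619075
  k=1: (−1)^1·120.0000/(24)·0.9232^4·0.3843^2 = -0.536511
d^3_{-2,-2}(0.789) = +0.619075 -0.536511 = +0.082564
|D^3_{-2,-2}|² = |d^3_{-2,-2}(β)|² = (+0.082564)² = 0.006817 (the z-rotation phases have unit modulus)

P=0.0068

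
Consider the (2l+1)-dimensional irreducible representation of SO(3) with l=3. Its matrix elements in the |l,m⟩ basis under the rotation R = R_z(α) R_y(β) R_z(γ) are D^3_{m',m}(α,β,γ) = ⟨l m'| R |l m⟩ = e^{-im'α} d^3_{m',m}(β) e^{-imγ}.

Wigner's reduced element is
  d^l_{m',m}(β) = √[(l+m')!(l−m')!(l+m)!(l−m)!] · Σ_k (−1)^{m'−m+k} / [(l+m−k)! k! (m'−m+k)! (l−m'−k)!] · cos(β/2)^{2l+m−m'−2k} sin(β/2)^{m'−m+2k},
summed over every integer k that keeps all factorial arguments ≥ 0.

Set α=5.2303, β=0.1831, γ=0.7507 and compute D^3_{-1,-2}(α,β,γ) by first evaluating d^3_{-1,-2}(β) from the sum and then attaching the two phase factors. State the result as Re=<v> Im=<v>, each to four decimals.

Re=-0.2508 Im=-0.1207

D^3_{-1,-2}(5.2303,0.1831,0.7507) = e^{-i·-1·5.2303}·d^3_{-1,-2}(0.1831)·e^{-i·-2·0.7507}. Compute d first:
Half-angle: c=0.995812, s=0.091422. N=√(2·24·1·120)=75.894664
The bounds max(0,m−m')=0 and min(l+m,l−m')=1 give 2 terms
  k=0: (−1)^1·75.8947/(24)·0.9958^5·0.0914^1 = -0.283099
  k=1: (−1)^2·75.8947/(12)·0.9958^3·0.0914^3 = +0.004772
d^3_{-1,-2}(0.1831) = -0.283099 +0.004772 = -0.278327
D = (+0.495066-0.868855i)·(-0.278327)·(+0.069341+0.997593i) = -0.250798-0.120690i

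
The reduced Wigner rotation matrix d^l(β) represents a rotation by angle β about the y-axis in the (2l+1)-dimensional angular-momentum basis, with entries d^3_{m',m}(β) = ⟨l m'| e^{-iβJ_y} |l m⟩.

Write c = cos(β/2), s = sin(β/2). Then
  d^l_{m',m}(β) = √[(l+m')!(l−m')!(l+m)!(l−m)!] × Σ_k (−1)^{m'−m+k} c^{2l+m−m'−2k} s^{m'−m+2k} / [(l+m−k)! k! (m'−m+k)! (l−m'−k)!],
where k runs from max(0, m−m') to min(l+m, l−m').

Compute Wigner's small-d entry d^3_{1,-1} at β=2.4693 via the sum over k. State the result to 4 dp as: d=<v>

d=0.0798

d^3_{1,-1}(β=2.4693) via Wigner's sum:
Half-angle: c=0.329852, s=0.944033. N=√(24·2·2·24)=48.000000
The bounds max(0,m−m')=0 and min(l+m,l−m')=2 give 3 terms
  k=0: (−1)^2·48.0000/(8)·0.3299^4·0.9440^2 = +0.063299
  k=1: (−1)^3·48.0000/(6)·0.3299^2·0.9440^4 = -0.691314
  k=2: (−1)^4·48.0000/(48)·0.3299^0·0.9440^6 = +0.707820
d^3_{1,-1}(2.4693) = +0.063299 -0.691314 +0.707820 = +0.079805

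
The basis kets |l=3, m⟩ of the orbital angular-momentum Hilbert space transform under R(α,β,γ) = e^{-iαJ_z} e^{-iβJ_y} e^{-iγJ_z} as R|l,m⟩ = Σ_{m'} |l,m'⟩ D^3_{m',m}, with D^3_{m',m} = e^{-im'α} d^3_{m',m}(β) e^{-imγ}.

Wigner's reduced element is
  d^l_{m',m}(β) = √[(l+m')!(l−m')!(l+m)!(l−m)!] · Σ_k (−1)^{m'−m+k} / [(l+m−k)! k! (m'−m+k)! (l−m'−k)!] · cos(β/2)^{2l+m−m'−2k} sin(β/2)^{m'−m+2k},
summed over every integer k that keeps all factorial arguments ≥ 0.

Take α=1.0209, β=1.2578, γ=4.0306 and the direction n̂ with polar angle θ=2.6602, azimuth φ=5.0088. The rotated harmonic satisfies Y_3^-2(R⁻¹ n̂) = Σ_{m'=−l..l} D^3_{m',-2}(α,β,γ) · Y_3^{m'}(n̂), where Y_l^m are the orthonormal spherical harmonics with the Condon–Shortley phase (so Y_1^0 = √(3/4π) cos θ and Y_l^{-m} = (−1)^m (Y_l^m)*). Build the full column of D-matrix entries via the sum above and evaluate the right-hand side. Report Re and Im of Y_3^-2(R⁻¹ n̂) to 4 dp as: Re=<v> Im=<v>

Re=0.3457 Im=-0.1872

Need the full column D^3_{m',-2} for m'=−3..3 at α=1.0209, β=1.2578, γ=4.0306.
cos(β/2)=0.808675, sin(β/2)=0.588256
d^3_{-3,-2}: single k=1 term ⇒ +0.498324;  D = +0.063772-0.494227i
d^3_{-2,-2}: k∈[0..1] ⇒ +0.279669 -0.739943 = -0.460274;  D = +0.358411+0.288780i
d^3_{-1,-2}: k∈[0..1] ⇒ -0.643334 +0.680848 = +0.037514;  D = -0.035333+0.012605i
d^3_{0,-2}: k∈[0..1] ⇒ +0.810567 -0.428917 = +0.381650;  D = -0.078520+0.373486i
d^3_{1,-2}: k∈[0..1] ⇒ -0.680848 +0.180138 = -0.500711;  D = -0.363927-0.343902i
d^3_{2,-2}: k∈[0..1] ⇒ +0.391546 -0.041438 = +0.350108;  D = +0.337998-0.091286i
d^3_{3,-2}: single k=0 term ⇒ -0.139534;  D = -0.039380+0.133862i
Y_3^{m'}(θ=2.6602,φ=5.0088) and Σ D·Y over m':
  (+0.0638-0.4942i)·(-0.0322-0.0261i)  (+0.3584+0.2888i)·(+0.1611-0.1085i)  (-0.0353+0.0126i)·(+0.1280+0.4190i)  (-0.0785+0.3735i)·(-0.3070+0.0000i)  (-0.3639-0.3439i)·(-0.1280+0.4190i)  (+0.3380-0.0913i)·(+0.1611+0.1085i)  (-0.0394+0.1339i)·(+0.0322-0.0261i)
Y_3^-2(R⁻¹ n̂) = +0.345664-0.187177i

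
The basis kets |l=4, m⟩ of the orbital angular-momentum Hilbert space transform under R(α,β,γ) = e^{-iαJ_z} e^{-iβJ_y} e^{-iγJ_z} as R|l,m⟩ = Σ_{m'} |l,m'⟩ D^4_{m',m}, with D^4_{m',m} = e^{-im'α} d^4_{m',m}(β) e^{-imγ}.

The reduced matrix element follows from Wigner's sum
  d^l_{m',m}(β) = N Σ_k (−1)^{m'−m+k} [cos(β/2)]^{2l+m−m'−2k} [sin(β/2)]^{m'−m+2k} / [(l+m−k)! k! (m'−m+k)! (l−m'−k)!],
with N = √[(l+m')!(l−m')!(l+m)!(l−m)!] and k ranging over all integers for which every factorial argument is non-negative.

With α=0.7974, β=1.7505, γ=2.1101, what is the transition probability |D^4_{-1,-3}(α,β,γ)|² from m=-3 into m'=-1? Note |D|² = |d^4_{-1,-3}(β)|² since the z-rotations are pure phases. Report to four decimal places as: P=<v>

Split into d^4_{-1,-3}(β=1.7505) × two z-phases.
c=cos(1.7505/2)=0.640805, s=sin(1.7505/2)=0.767704; N=√[6·120·1·5040]=1904.940944
The bounds max(0,m−m')=0 and min(l+m,l−m')=1 give 2 terms
  k=0: (−1)^2·1904.9409/(240)·0.6408^6·0.7677^2 = +0.323901
  k=1: (−1)^3·1904.9409/(144)·0.6408^4·0.7677^4 = -0.774813
d^4_{-1,-3}(1.7505) = +0.323901 -0.774813 = -0.450912
|D^4_{-1,-3}|² = |d^4_{-1,-3}(β)|² = (-0.450912)² = 0.203322 (the z-rotation phases have unit modulus)

P=0.2033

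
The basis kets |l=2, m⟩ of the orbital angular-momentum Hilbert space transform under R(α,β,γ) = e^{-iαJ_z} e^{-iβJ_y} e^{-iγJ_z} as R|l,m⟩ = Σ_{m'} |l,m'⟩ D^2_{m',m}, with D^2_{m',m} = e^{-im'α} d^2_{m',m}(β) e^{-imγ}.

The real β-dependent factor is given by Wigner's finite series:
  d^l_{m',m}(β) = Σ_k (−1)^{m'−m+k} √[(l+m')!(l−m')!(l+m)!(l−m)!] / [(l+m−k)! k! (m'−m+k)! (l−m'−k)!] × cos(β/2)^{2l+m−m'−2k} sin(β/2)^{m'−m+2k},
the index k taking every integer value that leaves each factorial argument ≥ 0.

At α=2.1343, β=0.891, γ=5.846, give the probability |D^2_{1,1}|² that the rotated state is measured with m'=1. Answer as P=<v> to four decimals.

Split into d^2_{1,1}(β=0.891) × two z-phases.
Half-angle: c=0.902395, s=0.430909. N=√(6·1·6·1)=6.000000
k∈{0,1} keeps every argument non-negative
  k=0: (−1)^0·6.0000/(6)·0.9024^4·0.4309^0 = +0.663113
  k=1: (−1)^1·6.0000/(2)·0.9024^2·0.4309^2 = -0.453614
d^2_{1,1}(0.891) = +0.663113 -0.453614 = +0.209499
|D^2_{1,1}|² = |d^2_{1,1}(β)|² = (+0.209499)² = 0.043890 (the z-rotation phases have unit modulus)

P=0.0439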